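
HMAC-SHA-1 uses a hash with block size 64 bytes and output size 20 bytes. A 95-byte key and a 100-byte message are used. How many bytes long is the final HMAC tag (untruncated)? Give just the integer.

20

The tag is one SHA-1 digest: 20 bytes.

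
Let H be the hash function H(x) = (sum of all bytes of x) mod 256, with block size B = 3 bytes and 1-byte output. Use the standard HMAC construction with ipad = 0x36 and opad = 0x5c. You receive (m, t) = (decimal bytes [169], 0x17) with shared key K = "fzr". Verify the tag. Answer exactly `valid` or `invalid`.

Key "fzr" = 66 7a 72 is exactly B = 3 bytes: K' = 66 7a 72.
K' ⊕ ipad = 50 4c 44; K' ⊕ opad = 3a 26 2e.
Inner hash: sum = 80+76+68+169 = 393; mod 256 = 137 → 89.
Outer hash (recomputed tag): sum = 58+38+46+137 = 279; mod 256 = 23 → 17.
Recomputed tag = 17; claimed = 17 → match.

valid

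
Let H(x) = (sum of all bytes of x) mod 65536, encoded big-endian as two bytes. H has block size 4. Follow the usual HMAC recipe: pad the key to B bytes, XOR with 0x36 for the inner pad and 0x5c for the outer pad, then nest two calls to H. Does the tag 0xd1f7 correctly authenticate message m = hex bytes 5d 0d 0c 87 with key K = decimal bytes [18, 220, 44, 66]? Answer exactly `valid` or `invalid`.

Key decimal bytes [18, 220, 44, 66] = 12 dc 2c 42 is exactly B = 4 bytes: K' = 12 dc 2c 42.
K' ⊕ ipad = 24 ea 1a 74; K' ⊕ opad = 4e 80 70 1e.
Inner hash: sum = 36+234+26+116+93+13+12+135 = 665 → 02 99.
Outer hash (recomputed tag): sum = 78+128+112+30+2+153 = 503 → 01 f7.
Recomputed tag = 01f7; claimed = d1f7 → mismatch.

invalid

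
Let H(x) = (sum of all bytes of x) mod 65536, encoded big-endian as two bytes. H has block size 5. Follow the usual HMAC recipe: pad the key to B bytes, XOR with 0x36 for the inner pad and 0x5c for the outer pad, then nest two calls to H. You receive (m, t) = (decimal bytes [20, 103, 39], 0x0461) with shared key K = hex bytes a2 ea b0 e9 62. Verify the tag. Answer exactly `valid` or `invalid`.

Key hex bytes a2 ea b0 e9 62 is exactly B = 5 bytes: K' = a2 ea b0 e9 62.
K' ⊕ ipad = 94 dc 86 df 54; K' ⊕ opad = fe b6 ec b5 3e.
Inner hash: sum = 148+220+134+223+84+20+103+39 = 971 → 03 cb.
Outer hash (recomputed tag): sum = 254+182+236+181+62+3+203 = 1121 → 04 61.
Recomputed tag = 0461; claimed = 0461 → match.

valid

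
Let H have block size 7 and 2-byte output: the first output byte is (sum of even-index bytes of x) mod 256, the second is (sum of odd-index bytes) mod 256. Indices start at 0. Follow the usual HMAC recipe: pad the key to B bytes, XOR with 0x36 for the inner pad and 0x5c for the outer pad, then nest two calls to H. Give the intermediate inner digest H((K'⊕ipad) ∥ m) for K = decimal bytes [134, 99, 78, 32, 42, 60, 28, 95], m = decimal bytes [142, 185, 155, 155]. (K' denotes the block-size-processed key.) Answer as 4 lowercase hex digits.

Key decimal bytes [134, 99, 78, 32, 42, 60, 28, 95] = 86 63 4e 20 2a 3c 1c 5f is 8 bytes > B = 7, so hash it first: H(key) = 1a 1e, then zero-pad to 7 bytes: K' = 1a 1e 00 00 00 00 00.
K' ⊕ ipad = 2c 28 36 36 36 36 36.
Inner input = 2c 28 36 36 36 36 36 ∥ 8e b9 9b 9b.
Inner hash: even-index sum = 546 mod 256 = 34; odd-index sum = 445 mod 256 = 189 → 22 bd.

22bd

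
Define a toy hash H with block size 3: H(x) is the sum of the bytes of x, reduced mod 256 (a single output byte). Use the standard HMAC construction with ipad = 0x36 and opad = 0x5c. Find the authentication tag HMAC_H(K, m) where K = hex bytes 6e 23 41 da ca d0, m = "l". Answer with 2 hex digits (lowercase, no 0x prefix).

1a

Key hex bytes 6e 23 41 da ca d0 is 6 bytes > B = 3, so hash it first: H(key) = 46, then zero-pad to 3 bytes: K' = 46 00 00.
K' ⊕ ipad = 70 36 36.  K' ⊕ opad = 1a 5c 5c.
Inner input = (K'⊕ipad) ∥ m = 70 36 36 ∥ 6c.
Inner hash: sum = 112+54+54+108 = 328; mod 256 = 72 → 48.
Outer input = (K'⊕opad) ∥ inner = 1a 5c 5c ∥ 48.
Outer hash (tag): sum = 26+92+92+72 = 282; mod 256 = 26 → 1a.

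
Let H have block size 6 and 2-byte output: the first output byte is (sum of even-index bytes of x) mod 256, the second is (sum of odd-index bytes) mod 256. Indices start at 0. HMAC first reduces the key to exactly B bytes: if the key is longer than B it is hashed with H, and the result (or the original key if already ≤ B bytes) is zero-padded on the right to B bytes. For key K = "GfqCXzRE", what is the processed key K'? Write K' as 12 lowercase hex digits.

626800000000

|K| = 8 > B = 6, so first hash the key.
H(K): even-index sum = 354 mod 256 = 98; odd-index sum = 360 mod 256 = 104 → 62 68.
Zero-pad H(K) = 62 68 to 6 bytes: K' = 62 68 00 00 00 00.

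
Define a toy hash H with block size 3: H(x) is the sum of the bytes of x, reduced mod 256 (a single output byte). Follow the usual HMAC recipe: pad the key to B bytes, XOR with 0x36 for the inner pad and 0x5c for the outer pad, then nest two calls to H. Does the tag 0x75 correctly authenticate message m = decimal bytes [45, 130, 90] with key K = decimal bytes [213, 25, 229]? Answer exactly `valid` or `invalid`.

valid

Key decimal bytes [213, 25, 229] = d5 19 e5 is exactly B = 3 bytes: K' = d5 19 e5.
K' ⊕ ipad = e3 2f d3; K' ⊕ opad = 89 45 b9.
Inner hash: sum = 227+47+211+45+130+90 = 750; mod 256 = 238 → ee.
Outer hash (recomputed tag): sum = 137+69+185+238 = 629; mod 256 = 117 → 75.
Recomputed tag = 75; claimed = 75 → match.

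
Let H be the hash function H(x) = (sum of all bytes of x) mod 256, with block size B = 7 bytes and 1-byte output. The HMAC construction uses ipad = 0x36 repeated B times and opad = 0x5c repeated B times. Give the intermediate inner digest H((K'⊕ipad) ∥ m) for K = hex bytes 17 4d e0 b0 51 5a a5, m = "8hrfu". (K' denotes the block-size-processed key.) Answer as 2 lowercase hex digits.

4b

Key hex bytes 17 4d e0 b0 51 5a a5 is exactly B = 7 bytes: K' = 17 4d e0 b0 51 5a a5.
K' ⊕ ipad = 21 7b d6 86 67 6c 93.
Inner input = 21 7b d6 86 67 6c 93 ∥ 38 68 72 66 75.
Inner hash: sum = 33+123+214+134+103+108+147+56+104+114+102+117 = 1355; mod 256 = 75 → 4b.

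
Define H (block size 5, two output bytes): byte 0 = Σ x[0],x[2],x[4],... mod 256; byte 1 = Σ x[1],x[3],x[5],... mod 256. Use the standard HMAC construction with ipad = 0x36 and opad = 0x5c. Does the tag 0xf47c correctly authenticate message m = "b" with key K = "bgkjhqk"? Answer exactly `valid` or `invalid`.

Key "bgkjhqk" = 62 67 6b 6a 68 71 6b is 7 bytes > B = 5, so hash it first: H(key) = a0 42, then zero-pad to 5 bytes: K' = a0 42 00 00 00.
K' ⊕ ipad = 96 74 36 36 36; K' ⊕ opad = fc 1e 5c 5c 5c.
Inner hash: even-index sum = 258 mod 256 = 2; odd-index sum = 268 mod 256 = 12 → 02 0c.
Outer hash (recomputed tag): even-index sum = 448 mod 256 = 192; odd-index sum = 124 mod 256 = 124 → c0 7c.
Recomputed tag = c07c; claimed = f47c → mismatch.

invalid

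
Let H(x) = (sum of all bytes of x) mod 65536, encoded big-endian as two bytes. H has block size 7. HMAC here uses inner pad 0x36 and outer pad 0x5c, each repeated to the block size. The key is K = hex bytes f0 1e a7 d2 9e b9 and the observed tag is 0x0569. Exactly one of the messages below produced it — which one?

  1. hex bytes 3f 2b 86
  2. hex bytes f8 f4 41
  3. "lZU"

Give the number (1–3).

3

Key hex bytes f0 1e a7 d2 9e b9 is 6 bytes ≤ B = 7; zero-pad to 7 bytes: K' = f0 1e a7 d2 9e b9 00.
K' ⊕ ipad = c6 28 91 e4 a8 8f 36; K' ⊕ opad = ac 42 fb 8e c2 e5 5c.
m1: inner = H(c6 28 91 e4 a8 8f 36 3f 2b 86) = 04 c0; tag = H(ac 42 fb 8e c2 e5 5c 04 c0) = 053e
m2: inner = H(c6 28 91 e4 a8 8f 36 f8 f4 41) = 05 fd; tag = H(ac 42 fb 8e c2 e5 5c 05 fd) = 057c
m3: inner = H(c6 28 91 e4 a8 8f 36 6c 5a 55) = 04 eb; tag = H(ac 42 fb 8e c2 e5 5c 04 eb) = 0569 ← matches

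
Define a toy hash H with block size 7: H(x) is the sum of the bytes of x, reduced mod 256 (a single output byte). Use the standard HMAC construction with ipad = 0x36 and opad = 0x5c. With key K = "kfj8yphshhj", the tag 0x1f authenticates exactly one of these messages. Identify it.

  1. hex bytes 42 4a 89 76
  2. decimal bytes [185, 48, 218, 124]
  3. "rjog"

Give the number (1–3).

Key "kfj8yphshhj" = 6b 66 6a 38 79 70 68 73 68 68 6a is 11 bytes > B = 7, so hash it first: H(key) = 71, then zero-pad to 7 bytes: K' = 71 00 00 00 00 00 00.
K' ⊕ ipad = 47 36 36 36 36 36 36; K' ⊕ opad = 2d 5c 5c 5c 5c 5c 5c.
m1: inner = H(47 36 36 36 36 36 36 42 4a 89 76) = 16; tag = H(2d 5c 5c 5c 5c 5c 5c 16) = 6b
m2: inner = H(47 36 36 36 36 36 36 b9 30 da 7c) = ca; tag = H(2d 5c 5c 5c 5c 5c 5c ca) = 1f ← matches
m3: inner = H(47 36 36 36 36 36 36 72 6a 6f 67) = 3d; tag = H(2d 5c 5c 5c 5c 5c 5c 3d) = 92

2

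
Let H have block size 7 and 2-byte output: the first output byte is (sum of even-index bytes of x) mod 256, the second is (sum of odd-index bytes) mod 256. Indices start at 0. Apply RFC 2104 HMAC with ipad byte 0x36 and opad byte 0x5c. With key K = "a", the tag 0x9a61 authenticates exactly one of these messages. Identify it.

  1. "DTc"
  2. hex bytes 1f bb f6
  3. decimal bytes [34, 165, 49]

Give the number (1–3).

1

Key "a" = 61 is 1 byte ≤ B = 7; zero-pad to 7 bytes: K' = 61 00 00 00 00 00 00.
K' ⊕ ipad = 57 36 36 36 36 36 36; K' ⊕ opad = 3d 5c 5c 5c 5c 5c 5c.
m1: inner = H(57 36 36 36 36 36 36 44 54 63) = 4d 49; tag = H(3d 5c 5c 5c 5c 5c 5c 4d 49) = 9a61 ← matches
m2: inner = H(57 36 36 36 36 36 36 1f bb f6) = b4 b7; tag = H(3d 5c 5c 5c 5c 5c 5c b4 b7) = 08c8
m3: inner = H(57 36 36 36 36 36 36 22 a5 31) = 9e f5; tag = H(3d 5c 5c 5c 5c 5c 5c 9e f5) = 46b2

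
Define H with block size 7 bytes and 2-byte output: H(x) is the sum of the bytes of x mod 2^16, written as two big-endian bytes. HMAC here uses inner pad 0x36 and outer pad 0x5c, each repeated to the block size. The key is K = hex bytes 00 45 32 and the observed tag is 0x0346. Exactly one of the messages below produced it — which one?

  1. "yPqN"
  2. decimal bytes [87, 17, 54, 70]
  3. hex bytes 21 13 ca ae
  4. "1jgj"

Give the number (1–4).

4

Key hex bytes 00 45 32 is 3 bytes ≤ B = 7; zero-pad to 7 bytes: K' = 00 45 32 00 00 00 00.
K' ⊕ ipad = 36 73 04 36 36 36 36; K' ⊕ opad = 5c 19 6e 5c 5c 5c 5c.
m1: inner = H(36 73 04 36 36 36 36 79 50 71 4e) = 03 0d; tag = H(5c 19 6e 5c 5c 5c 5c 03 0d) = 0263
m2: inner = H(36 73 04 36 36 36 36 57 11 36 46) = 02 69; tag = H(5c 19 6e 5c 5c 5c 5c 02 69) = 02be
m3: inner = H(36 73 04 36 36 36 36 21 13 ca ae) = 03 31; tag = H(5c 19 6e 5c 5c 5c 5c 03 31) = 0287
m4: inner = H(36 73 04 36 36 36 36 31 6a 67 6a) = 02 f1; tag = H(5c 19 6e 5c 5c 5c 5c 02 f1) = 0346 ← matches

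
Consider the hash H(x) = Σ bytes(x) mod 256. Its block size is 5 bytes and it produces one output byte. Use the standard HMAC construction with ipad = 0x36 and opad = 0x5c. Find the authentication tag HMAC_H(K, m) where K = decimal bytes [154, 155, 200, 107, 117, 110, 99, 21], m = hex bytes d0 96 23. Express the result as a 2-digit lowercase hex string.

65

Key decimal bytes [154, 155, 200, 107, 117, 110, 99, 21] = 9a 9b c8 6b 75 6e 63 15 is 8 bytes > B = 5, so hash it first: H(key) = c3, then zero-pad to 5 bytes: K' = c3 00 00 00 00.
K' ⊕ ipad = f5 36 36 36 36.  K' ⊕ opad = 9f 5c 5c 5c 5c.
Inner input = (K'⊕ipad) ∥ m = f5 36 36 36 36 ∥ d0 96 23.
Inner hash: sum = 245+54+54+54+54+208+150+35 = 854; mod 256 = 86 → 56.
Outer input = (K'⊕opad) ∥ inner = 9f 5c 5c 5c 5c ∥ 56.
Outer hash (tag): sum = 159+92+92+92+92+86 = 613; mod 256 = 101 → 65.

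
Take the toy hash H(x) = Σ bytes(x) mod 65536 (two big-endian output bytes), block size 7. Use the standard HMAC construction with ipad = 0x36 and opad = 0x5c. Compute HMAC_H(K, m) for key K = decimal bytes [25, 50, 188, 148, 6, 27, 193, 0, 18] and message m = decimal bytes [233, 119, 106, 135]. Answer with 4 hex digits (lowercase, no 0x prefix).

Key decimal bytes [25, 50, 188, 148, 6, 27, 193, 0, 18] = 19 32 bc 94 06 1b c1 00 12 is 9 bytes > B = 7, so hash it first: H(key) = 02 8f, then zero-pad to 7 bytes: K' = 02 8f 00 00 00 00 00.
K' ⊕ ipad = 34 b9 36 36 36 36 36.  K' ⊕ opad = 5e d3 5c 5c 5c 5c 5c.
Inner input = (K'⊕ipad) ∥ m = 34 b9 36 36 36 36 36 ∥ e9 77 6a 87.
Inner hash: sum = 52+185+54+54+54+54+54+233+119+106+135 = 1100 → 04 4c.
Outer input = (K'⊕opad) ∥ inner = 5e d3 5c 5c 5c 5c 5c ∥ 04 4c.
Outer hash (tag): sum = 94+211+92+92+92+92+92+4+76 = 845 → 03 4d.

034d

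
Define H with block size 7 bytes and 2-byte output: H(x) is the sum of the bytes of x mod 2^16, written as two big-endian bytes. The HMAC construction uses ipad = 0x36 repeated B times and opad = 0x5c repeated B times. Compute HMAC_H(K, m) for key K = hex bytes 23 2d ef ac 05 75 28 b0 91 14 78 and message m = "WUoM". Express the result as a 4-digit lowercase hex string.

0241

Key hex bytes 23 2d ef ac 05 75 28 b0 91 14 78 is 11 bytes > B = 7, so hash it first: H(key) = 04 5a, then zero-pad to 7 bytes: K' = 04 5a 00 00 00 00 00.
K' ⊕ ipad = 32 6c 36 36 36 36 36.  K' ⊕ opad = 58 06 5c 5c 5c 5c 5c.
Inner input = (K'⊕ipad) ∥ m = 32 6c 36 36 36 36 36 ∥ 57 55 6f 4d.
Inner hash: sum = 50+108+54+54+54+54+54+87+85+111+77 = 788 → 03 14.
Outer input = (K'⊕opad) ∥ inner = 58 06 5c 5c 5c 5c 5c ∥ 03 14.
Outer hash (tag): sum = 88+6+92+92+92+92+92+3+20 = 577 → 02 41.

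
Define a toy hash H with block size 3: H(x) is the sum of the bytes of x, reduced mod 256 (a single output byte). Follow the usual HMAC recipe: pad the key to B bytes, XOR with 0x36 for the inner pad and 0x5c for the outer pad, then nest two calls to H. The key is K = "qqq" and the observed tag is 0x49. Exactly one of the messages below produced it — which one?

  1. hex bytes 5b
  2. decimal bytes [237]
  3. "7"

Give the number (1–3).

Key "qqq" = 71 71 71 is exactly B = 3 bytes: K' = 71 71 71.
K' ⊕ ipad = 47 47 47; K' ⊕ opad = 2d 2d 2d.
m1: inner = H(47 47 47 5b) = 30; tag = H(2d 2d 2d 30) = b7
m2: inner = H(47 47 47 ed) = c2; tag = H(2d 2d 2d c2) = 49 ← matches
m3: inner = H(47 47 47 37) = 0c; tag = H(2d 2d 2d 0c) = 93

2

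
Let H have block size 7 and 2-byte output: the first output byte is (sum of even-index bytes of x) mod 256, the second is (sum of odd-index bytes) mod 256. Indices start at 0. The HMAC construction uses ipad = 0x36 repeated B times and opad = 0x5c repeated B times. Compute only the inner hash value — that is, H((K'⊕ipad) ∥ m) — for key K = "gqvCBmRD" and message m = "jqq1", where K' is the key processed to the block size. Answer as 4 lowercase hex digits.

8b9a

Key "gqvCBmRD" = 67 71 76 43 42 6d 52 44 is 8 bytes > B = 7, so hash it first: H(key) = 71 65, then zero-pad to 7 bytes: K' = 71 65 00 00 00 00 00.
K' ⊕ ipad = 47 53 36 36 36 36 36.
Inner input = 47 53 36 36 36 36 36 ∥ 6a 71 71 31.
Inner hash: even-index sum = 395 mod 256 = 139; odd-index sum = 410 mod 256 = 154 → 8b 9a.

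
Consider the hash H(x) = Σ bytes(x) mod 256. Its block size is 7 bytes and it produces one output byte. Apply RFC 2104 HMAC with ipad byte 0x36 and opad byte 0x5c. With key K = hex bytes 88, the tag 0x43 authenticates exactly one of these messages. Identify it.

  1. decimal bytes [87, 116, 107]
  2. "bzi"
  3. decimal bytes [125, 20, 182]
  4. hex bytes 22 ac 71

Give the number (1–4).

2

Key hex bytes 88 is 1 byte ≤ B = 7; zero-pad to 7 bytes: K' = 88 00 00 00 00 00 00.
K' ⊕ ipad = be 36 36 36 36 36 36; K' ⊕ opad = d4 5c 5c 5c 5c 5c 5c.
m1: inner = H(be 36 36 36 36 36 36 57 74 6b) = 38; tag = H(d4 5c 5c 5c 5c 5c 5c 38) = 34
m2: inner = H(be 36 36 36 36 36 36 62 7a 69) = 47; tag = H(d4 5c 5c 5c 5c 5c 5c 47) = 43 ← matches
m3: inner = H(be 36 36 36 36 36 36 7d 14 b6) = 49; tag = H(d4 5c 5c 5c 5c 5c 5c 49) = 45
m4: inner = H(be 36 36 36 36 36 36 22 ac 71) = 41; tag = H(d4 5c 5c 5c 5c 5c 5c 41) = 3d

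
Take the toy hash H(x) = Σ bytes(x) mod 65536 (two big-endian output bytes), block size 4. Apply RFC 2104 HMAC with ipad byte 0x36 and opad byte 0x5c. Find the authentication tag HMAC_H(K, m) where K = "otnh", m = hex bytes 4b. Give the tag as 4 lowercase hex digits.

015e

Key "otnh" = 6f 74 6e 68 is exactly B = 4 bytes: K' = 6f 74 6e 68.
K' ⊕ ipad = 59 42 58 5e.  K' ⊕ opad = 33 28 32 34.
Inner input = (K'⊕ipad) ∥ m = 59 42 58 5e ∥ 4b.
Inner hash: sum = 89+66+88+94+75 = 412 → 01 9c.
Outer input = (K'⊕opad) ∥ inner = 33 28 32 34 ∥ 01 9c.
Outer hash (tag): sum = 51+40+50+52+1+156 = 350 → 01 5e.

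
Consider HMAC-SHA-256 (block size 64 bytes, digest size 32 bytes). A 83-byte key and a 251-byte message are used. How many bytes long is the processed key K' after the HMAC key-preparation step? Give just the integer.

64

Key is 83 > 64 bytes, so it is hashed to 32 bytes then zero-padded to 64: |K'| = 64.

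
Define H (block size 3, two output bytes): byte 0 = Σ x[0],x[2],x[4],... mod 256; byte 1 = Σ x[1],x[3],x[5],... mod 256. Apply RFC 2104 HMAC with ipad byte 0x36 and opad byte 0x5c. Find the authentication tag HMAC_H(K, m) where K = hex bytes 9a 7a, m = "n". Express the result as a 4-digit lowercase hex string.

Key hex bytes 9a 7a is 2 bytes ≤ B = 3; zero-pad to 3 bytes: K' = 9a 7a 00.
K' ⊕ ipad = ac 4c 36.  K' ⊕ opad = c6 26 5c.
Inner input = (K'⊕ipad) ∥ m = ac 4c 36 ∥ 6e.
Inner hash: even-index sum = 226 mod 256 = 226; odd-index sum = 186 mod 256 = 186 → e2 ba.
Outer input = (K'⊕opad) ∥ inner = c6 26 5c ∥ e2 ba.
Outer hash (tag): even-index sum = 476 mod 256 = 220; odd-index sum = 264 mod 256 = 8 → dc 08.

dc08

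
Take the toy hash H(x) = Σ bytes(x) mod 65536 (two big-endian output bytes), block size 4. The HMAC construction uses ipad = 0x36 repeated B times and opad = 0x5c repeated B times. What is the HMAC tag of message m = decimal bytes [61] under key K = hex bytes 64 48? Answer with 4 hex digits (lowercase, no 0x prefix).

Key hex bytes 64 48 is 2 bytes ≤ B = 4; zero-pad to 4 bytes: K' = 64 48 00 00.
K' ⊕ ipad = 52 7e 36 36.  K' ⊕ opad = 38 14 5c 5c.
Inner input = (K'⊕ipad) ∥ m = 52 7e 36 36 ∥ 3d.
Inner hash: sum = 82+126+54+54+61 = 377 → 01 79.
Outer input = (K'⊕opad) ∥ inner = 38 14 5c 5c ∥ 01 79.
Outer hash (tag): sum = 56+20+92+92+1+121 = 382 → 01 7e.

017e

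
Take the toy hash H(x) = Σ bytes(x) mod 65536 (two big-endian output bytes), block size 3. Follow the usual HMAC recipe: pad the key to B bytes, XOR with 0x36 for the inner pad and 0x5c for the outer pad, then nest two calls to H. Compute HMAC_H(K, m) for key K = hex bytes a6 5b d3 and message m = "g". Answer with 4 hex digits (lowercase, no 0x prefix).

Key hex bytes a6 5b d3 is exactly B = 3 bytes: K' = a6 5b d3.
K' ⊕ ipad = 90 6d e5.  K' ⊕ opad = fa 07 8f.
Inner input = (K'⊕ipad) ∥ m = 90 6d e5 ∥ 67.
Inner hash: sum = 144+109+229+103 = 585 → 02 49.
Outer input = (K'⊕opad) ∥ inner = fa 07 8f ∥ 02 49.
Outer hash (tag): sum = 250+7+143+2+73 = 475 → 01 db.

01db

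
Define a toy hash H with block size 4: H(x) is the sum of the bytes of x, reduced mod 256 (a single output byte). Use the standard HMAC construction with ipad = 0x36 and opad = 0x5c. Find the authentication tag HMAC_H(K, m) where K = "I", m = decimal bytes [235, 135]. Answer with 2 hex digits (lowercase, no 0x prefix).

bc

Key "I" = 49 is 1 byte ≤ B = 4; zero-pad to 4 bytes: K' = 49 00 00 00.
K' ⊕ ipad = 7f 36 36 36.  K' ⊕ opad = 15 5c 5c 5c.
Inner input = (K'⊕ipad) ∥ m = 7f 36 36 36 ∥ eb 87.
Inner hash: sum = 127+54+54+54+235+135 = 659; mod 256 = 147 → 93.
Outer input = (K'⊕opad) ∥ inner = 15 5c 5c 5c ∥ 93.
Outer hash (tag): sum = 21+92+92+92+147 = 444; mod 256 = 188 → bc.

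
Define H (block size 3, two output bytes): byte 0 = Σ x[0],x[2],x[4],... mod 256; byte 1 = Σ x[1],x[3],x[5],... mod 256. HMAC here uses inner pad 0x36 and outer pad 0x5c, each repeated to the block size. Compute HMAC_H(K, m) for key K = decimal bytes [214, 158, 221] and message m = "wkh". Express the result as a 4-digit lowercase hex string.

92f8

Key decimal bytes [214, 158, 221] = d6 9e dd is exactly B = 3 bytes: K' = d6 9e dd.
K' ⊕ ipad = e0 a8 eb.  K' ⊕ opad = 8a c2 81.
Inner input = (K'⊕ipad) ∥ m = e0 a8 eb ∥ 77 6b 68.
Inner hash: even-index sum = 566 mod 256 = 54; odd-index sum = 391 mod 256 = 135 → 36 87.
Outer input = (K'⊕opad) ∥ inner = 8a c2 81 ∥ 36 87.
Outer hash (tag): even-index sum = 402 mod 256 = 146; odd-index sum = 248 mod 256 = 248 → 92 f8.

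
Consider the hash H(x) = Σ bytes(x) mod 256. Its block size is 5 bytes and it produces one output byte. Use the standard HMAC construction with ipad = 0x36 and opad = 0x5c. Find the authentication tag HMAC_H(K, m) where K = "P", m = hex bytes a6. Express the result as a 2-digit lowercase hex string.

Key "P" = 50 is 1 byte ≤ B = 5; zero-pad to 5 bytes: K' = 50 00 00 00 00.
K' ⊕ ipad = 66 36 36 36 36.  K' ⊕ opad = 0c 5c 5c 5c 5c.
Inner input = (K'⊕ipad) ∥ m = 66 36 36 36 36 ∥ a6.
Inner hash: sum = 102+54+54+54+54+166 = 484; mod 256 = 228 → e4.
Outer input = (K'⊕opad) ∥ inner = 0c 5c 5c 5c 5c ∥ e4.
Outer hash (tag): sum = 12+92+92+92+92+228 = 608; mod 256 = 96 → 60.

60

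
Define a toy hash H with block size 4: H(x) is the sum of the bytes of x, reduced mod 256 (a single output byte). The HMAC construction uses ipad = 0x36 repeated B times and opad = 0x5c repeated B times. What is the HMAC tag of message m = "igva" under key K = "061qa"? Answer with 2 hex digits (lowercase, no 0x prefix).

Key "061qa" = 30 36 31 71 61 is 5 bytes > B = 4, so hash it first: H(key) = 69, then zero-pad to 4 bytes: K' = 69 00 00 00.
K' ⊕ ipad = 5f 36 36 36.  K' ⊕ opad = 35 5c 5c 5c.
Inner input = (K'⊕ipad) ∥ m = 5f 36 36 36 ∥ 69 67 76 61.
Inner hash: sum = 95+54+54+54+105+103+118+97 = 680; mod 256 = 168 → a8.
Outer input = (K'⊕opad) ∥ inner = 35 5c 5c 5c ∥ a8.
Outer hash (tag): sum = 53+92+92+92+168 = 497; mod 256 = 241 → f1.

f1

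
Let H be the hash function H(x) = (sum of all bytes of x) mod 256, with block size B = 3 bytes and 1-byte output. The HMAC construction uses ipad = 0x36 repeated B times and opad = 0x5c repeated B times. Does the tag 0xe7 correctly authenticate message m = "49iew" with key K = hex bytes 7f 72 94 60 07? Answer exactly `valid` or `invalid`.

invalid

Key hex bytes 7f 72 94 60 07 is 5 bytes > B = 3, so hash it first: H(key) = ec, then zero-pad to 3 bytes: K' = ec 00 00.
K' ⊕ ipad = da 36 36; K' ⊕ opad = b0 5c 5c.
Inner hash: sum = 218+54+54+52+57+105+101+119 = 760; mod 256 = 248 → f8.
Outer hash (recomputed tag): sum = 176+92+92+248 = 608; mod 256 = 96 → 60.
Recomputed tag = 60; claimed = e7 → mismatch.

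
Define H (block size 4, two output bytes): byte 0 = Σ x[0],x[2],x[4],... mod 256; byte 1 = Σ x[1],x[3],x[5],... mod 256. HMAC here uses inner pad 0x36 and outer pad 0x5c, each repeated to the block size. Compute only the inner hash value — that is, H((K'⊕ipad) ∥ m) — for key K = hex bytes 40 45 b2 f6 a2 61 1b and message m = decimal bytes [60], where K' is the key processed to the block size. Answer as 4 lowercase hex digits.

Key hex bytes 40 45 b2 f6 a2 61 1b is 7 bytes > B = 4, so hash it first: H(key) = af 9c, then zero-pad to 4 bytes: K' = af 9c 00 00.
K' ⊕ ipad = 99 aa 36 36.
Inner input = 99 aa 36 36 ∥ 3c.
Inner hash: even-index sum = 267 mod 256 = 11; odd-index sum = 224 mod 256 = 224 → 0b e0.

0be0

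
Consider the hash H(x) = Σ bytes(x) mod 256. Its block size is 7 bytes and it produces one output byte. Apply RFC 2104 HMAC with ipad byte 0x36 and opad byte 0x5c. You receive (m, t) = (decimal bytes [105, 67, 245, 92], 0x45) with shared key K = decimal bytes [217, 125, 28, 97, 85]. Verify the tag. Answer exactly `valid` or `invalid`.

invalid

Key decimal bytes [217, 125, 28, 97, 85] = d9 7d 1c 61 55 is 5 bytes ≤ B = 7; zero-pad to 7 bytes: K' = d9 7d 1c 61 55 00 00.
K' ⊕ ipad = ef 4b 2a 57 63 36 36; K' ⊕ opad = 85 21 40 3d 09 5c 5c.
Inner hash: sum = 239+75+42+87+99+54+54+105+67+245+92 = 1159; mod 256 = 135 → 87.
Outer hash (recomputed tag): sum = 133+33+64+61+9+92+92+135 = 619; mod 256 = 107 → 6b.
Recomputed tag = 6b; claimed = 45 → mismatch.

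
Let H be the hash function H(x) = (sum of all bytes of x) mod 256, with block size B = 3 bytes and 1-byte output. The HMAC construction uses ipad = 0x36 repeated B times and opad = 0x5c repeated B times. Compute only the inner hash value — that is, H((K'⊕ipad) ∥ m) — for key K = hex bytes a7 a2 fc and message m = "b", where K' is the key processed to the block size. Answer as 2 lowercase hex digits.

Key hex bytes a7 a2 fc is exactly B = 3 bytes: K' = a7 a2 fc.
K' ⊕ ipad = 91 94 ca.
Inner input = 91 94 ca ∥ 62.
Inner hash: sum = 145+148+202+98 = 593; mod 256 = 81 → 51.

51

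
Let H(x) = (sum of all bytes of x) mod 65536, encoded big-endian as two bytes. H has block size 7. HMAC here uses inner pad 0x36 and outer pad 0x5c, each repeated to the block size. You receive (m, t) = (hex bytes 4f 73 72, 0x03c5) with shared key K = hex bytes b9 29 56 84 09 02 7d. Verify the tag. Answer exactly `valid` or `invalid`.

Key hex bytes b9 29 56 84 09 02 7d is exactly B = 7 bytes: K' = b9 29 56 84 09 02 7d.
K' ⊕ ipad = 8f 1f 60 b2 3f 34 4b; K' ⊕ opad = e5 75 0a d8 55 5e 21.
Inner hash: sum = 143+31+96+178+63+52+75+79+115+114 = 946 → 03 b2.
Outer hash (recomputed tag): sum = 229+117+10+216+85+94+33+3+178 = 965 → 03 c5.
Recomputed tag = 03c5; claimed = 03c5 → match.

valid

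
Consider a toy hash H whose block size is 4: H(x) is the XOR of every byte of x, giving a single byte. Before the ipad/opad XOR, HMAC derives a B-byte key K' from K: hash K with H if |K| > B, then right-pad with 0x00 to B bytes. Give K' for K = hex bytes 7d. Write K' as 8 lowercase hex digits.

Key hex bytes 7d is 1 byte ≤ B = 4; zero-pad to 4 bytes: K' = 7d 00 00 00.

7d000000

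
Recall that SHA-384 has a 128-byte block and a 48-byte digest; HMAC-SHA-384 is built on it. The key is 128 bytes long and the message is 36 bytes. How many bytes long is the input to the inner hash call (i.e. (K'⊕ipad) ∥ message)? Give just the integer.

164

Key is 128 ≤ 128 bytes, zero-padded: |K'| = 128.
Inner input = (K'⊕ipad) ∥ m → 128 + 36 = 164 bytes.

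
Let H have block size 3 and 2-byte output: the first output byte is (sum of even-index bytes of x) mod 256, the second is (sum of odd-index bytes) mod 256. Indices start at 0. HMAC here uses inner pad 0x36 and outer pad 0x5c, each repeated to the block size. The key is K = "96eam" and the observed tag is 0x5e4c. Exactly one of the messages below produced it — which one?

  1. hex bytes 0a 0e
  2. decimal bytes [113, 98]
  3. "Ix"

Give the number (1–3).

Key "96eam" = 39 36 65 61 6d is 5 bytes > B = 3, so hash it first: H(key) = 0b 97, then zero-pad to 3 bytes: K' = 0b 97 00.
K' ⊕ ipad = 3d a1 36; K' ⊕ opad = 57 cb 5c.
m1: inner = H(3d a1 36 0a 0e) = 81 ab; tag = H(57 cb 5c 81 ab) = 5e4c ← matches
m2: inner = H(3d a1 36 71 62) = d5 12; tag = H(57 cb 5c d5 12) = c5a0
m3: inner = H(3d a1 36 49 78) = eb ea; tag = H(57 cb 5c eb ea) = 9db6

1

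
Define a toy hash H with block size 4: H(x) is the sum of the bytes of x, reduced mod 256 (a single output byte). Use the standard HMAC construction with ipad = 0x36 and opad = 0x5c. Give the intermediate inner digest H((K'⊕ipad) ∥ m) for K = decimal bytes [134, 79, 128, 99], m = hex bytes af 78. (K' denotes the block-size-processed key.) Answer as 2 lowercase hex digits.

Key decimal bytes [134, 79, 128, 99] = 86 4f 80 63 is exactly B = 4 bytes: K' = 86 4f 80 63.
K' ⊕ ipad = b0 79 b6 55.
Inner input = b0 79 b6 55 ∥ af 78.
Inner hash: sum = 176+121+182+85+175+120 = 859; mod 256 = 91 → 5b.

5b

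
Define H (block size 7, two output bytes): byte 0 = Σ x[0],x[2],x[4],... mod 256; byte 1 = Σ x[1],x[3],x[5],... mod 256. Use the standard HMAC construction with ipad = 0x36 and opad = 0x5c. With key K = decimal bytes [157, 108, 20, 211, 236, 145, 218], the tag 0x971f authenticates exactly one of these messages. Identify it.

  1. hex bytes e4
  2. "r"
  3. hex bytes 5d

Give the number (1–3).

Key decimal bytes [157, 108, 20, 211, 236, 145, 218] = 9d 6c 14 d3 ec 91 da is exactly B = 7 bytes: K' = 9d 6c 14 d3 ec 91 da.
K' ⊕ ipad = ab 5a 22 e5 da a7 ec; K' ⊕ opad = c1 30 48 8f b0 cd 86.
m1: inner = H(ab 5a 22 e5 da a7 ec e4) = 93 ca; tag = H(c1 30 48 8f b0 cd 86 93 ca) = 091f
m2: inner = H(ab 5a 22 e5 da a7 ec 72) = 93 58; tag = H(c1 30 48 8f b0 cd 86 93 58) = 971f ← matches
m3: inner = H(ab 5a 22 e5 da a7 ec 5d) = 93 43; tag = H(c1 30 48 8f b0 cd 86 93 43) = 821f

2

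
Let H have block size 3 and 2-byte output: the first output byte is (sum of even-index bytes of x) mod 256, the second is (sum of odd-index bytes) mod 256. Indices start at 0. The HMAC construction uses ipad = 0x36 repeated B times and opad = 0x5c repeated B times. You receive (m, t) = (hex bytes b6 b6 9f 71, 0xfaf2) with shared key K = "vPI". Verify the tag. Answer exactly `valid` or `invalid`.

Key "vPI" = 76 50 49 is exactly B = 3 bytes: K' = 76 50 49.
K' ⊕ ipad = 40 66 7f; K' ⊕ opad = 2a 0c 15.
Inner hash: even-index sum = 486 mod 256 = 230; odd-index sum = 443 mod 256 = 187 → e6 bb.
Outer hash (recomputed tag): even-index sum = 250 mod 256 = 250; odd-index sum = 242 mod 256 = 242 → fa f2.
Recomputed tag = faf2; claimed = faf2 → match.

valid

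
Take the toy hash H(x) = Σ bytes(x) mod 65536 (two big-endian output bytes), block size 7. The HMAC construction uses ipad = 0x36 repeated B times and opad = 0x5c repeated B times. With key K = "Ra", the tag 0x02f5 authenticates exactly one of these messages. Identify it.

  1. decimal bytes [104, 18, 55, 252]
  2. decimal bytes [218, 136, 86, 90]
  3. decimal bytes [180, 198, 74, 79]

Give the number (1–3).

2

Key "Ra" = 52 61 is 2 bytes ≤ B = 7; zero-pad to 7 bytes: K' = 52 61 00 00 00 00 00.
K' ⊕ ipad = 64 57 36 36 36 36 36; K' ⊕ opad = 0e 3d 5c 5c 5c 5c 5c.
m1: inner = H(64 57 36 36 36 36 36 68 12 37 fc) = 03 76; tag = H(0e 3d 5c 5c 5c 5c 5c 03 76) = 0290
m2: inner = H(64 57 36 36 36 36 36 da 88 56 5a) = 03 db; tag = H(0e 3d 5c 5c 5c 5c 5c 03 db) = 02f5 ← matches
m3: inner = H(64 57 36 36 36 36 36 b4 c6 4a 4f) = 03 dc; tag = H(0e 3d 5c 5c 5c 5c 5c 03 dc) = 02f6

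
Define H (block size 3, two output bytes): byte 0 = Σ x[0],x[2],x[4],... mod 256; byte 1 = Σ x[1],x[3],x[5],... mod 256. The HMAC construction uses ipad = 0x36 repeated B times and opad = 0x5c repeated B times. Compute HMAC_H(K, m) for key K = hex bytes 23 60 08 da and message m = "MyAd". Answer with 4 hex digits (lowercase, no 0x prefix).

6d96

Key hex bytes 23 60 08 da is 4 bytes > B = 3, so hash it first: H(key) = 2b 3a, then zero-pad to 3 bytes: K' = 2b 3a 00.
K' ⊕ ipad = 1d 0c 36.  K' ⊕ opad = 77 66 5c.
Inner input = (K'⊕ipad) ∥ m = 1d 0c 36 ∥ 4d 79 41 64.
Inner hash: even-index sum = 304 mod 256 = 48; odd-index sum = 154 mod 256 = 154 → 30 9a.
Outer input = (K'⊕opad) ∥ inner = 77 66 5c ∥ 30 9a.
Outer hash (tag): even-index sum = 365 mod 256 = 109; odd-index sum = 150 mod 256 = 150 → 6d 96.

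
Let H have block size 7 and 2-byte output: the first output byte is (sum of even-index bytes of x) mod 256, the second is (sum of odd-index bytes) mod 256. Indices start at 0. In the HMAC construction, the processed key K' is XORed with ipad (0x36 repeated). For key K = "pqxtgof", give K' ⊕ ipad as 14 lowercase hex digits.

Key "pqxtgof" = 70 71 78 74 67 6f 66 is exactly B = 7 bytes: K' = 70 71 78 74 67 6f 66.
XOR each byte with 0x36: 70⊕36=46, 71⊕36=47, 78⊕36=4e, 74⊕36=42, 67⊕36=51, 6f⊕36=59, 66⊕36=50.

46474e42515950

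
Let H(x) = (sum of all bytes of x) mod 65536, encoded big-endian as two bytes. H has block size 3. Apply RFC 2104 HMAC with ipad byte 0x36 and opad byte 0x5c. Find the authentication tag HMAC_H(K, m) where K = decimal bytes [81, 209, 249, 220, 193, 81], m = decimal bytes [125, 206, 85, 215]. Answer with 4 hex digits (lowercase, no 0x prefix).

012a

Key decimal bytes [81, 209, 249, 220, 193, 81] = 51 d1 f9 dc c1 51 is 6 bytes > B = 3, so hash it first: H(key) = 04 09, then zero-pad to 3 bytes: K' = 04 09 00.
K' ⊕ ipad = 32 3f 36.  K' ⊕ opad = 58 55 5c.
Inner input = (K'⊕ipad) ∥ m = 32 3f 36 ∥ 7d ce 55 d7.
Inner hash: sum = 50+63+54+125+206+85+215 = 798 → 03 1e.
Outer input = (K'⊕opad) ∥ inner = 58 55 5c ∥ 03 1e.
Outer hash (tag): sum = 88+85+92+3+30 = 298 → 01 2a.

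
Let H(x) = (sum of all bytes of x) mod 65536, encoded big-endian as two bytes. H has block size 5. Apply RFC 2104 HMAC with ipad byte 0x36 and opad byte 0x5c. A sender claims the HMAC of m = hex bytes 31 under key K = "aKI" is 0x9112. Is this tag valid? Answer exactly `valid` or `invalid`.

invalid

Key "aKI" = 61 4b 49 is 3 bytes ≤ B = 5; zero-pad to 5 bytes: K' = 61 4b 49 00 00.
K' ⊕ ipad = 57 7d 7f 36 36; K' ⊕ opad = 3d 17 15 5c 5c.
Inner hash: sum = 87+125+127+54+54+49 = 496 → 01 f0.
Outer hash (recomputed tag): sum = 61+23+21+92+92+1+240 = 530 → 02 12.
Recomputed tag = 0212; claimed = 9112 → mismatch.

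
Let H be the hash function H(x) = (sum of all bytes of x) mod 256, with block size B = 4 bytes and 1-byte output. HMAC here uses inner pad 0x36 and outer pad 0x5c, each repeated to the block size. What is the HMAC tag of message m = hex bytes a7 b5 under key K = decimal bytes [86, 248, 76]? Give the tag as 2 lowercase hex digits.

Key decimal bytes [86, 248, 76] = 56 f8 4c is 3 bytes ≤ B = 4; zero-pad to 4 bytes: K' = 56 f8 4c 00.
K' ⊕ ipad = 60 ce 7a 36.  K' ⊕ opad = 0a a4 10 5c.
Inner input = (K'⊕ipad) ∥ m = 60 ce 7a 36 ∥ a7 b5.
Inner hash: sum = 96+206+122+54+167+181 = 826; mod 256 = 58 → 3a.
Outer input = (K'⊕opad) ∥ inner = 0a a4 10 5c ∥ 3a.
Outer hash (tag): sum = 10+164+16+92+58 = 340; mod 256 = 84 → 54.

54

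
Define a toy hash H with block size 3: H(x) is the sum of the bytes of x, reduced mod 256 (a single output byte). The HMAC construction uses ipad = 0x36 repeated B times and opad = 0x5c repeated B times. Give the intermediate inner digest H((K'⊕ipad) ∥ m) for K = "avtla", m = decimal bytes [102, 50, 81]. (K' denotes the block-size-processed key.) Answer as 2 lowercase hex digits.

Key "avtla" = 61 76 74 6c 61 is 5 bytes > B = 3, so hash it first: H(key) = 18, then zero-pad to 3 bytes: K' = 18 00 00.
K' ⊕ ipad = 2e 36 36.
Inner input = 2e 36 36 ∥ 66 32 51.
Inner hash: sum = 46+54+54+102+50+81 = 387; mod 256 = 131 → 83.

83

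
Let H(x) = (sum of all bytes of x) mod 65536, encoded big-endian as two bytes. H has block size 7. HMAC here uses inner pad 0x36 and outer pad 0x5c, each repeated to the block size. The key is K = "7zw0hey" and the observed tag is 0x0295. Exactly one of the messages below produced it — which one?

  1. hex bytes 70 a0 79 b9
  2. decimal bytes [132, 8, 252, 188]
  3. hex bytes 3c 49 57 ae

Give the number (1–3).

Key "7zw0hey" = 37 7a 77 30 68 65 79 is exactly B = 7 bytes: K' = 37 7a 77 30 68 65 79.
K' ⊕ ipad = 01 4c 41 06 5e 53 4f; K' ⊕ opad = 6b 26 2b 6c 34 39 25.
m1: inner = H(01 4c 41 06 5e 53 4f 70 a0 79 b9) = 03 d6; tag = H(6b 26 2b 6c 34 39 25 03 d6) = 0293
m2: inner = H(01 4c 41 06 5e 53 4f 84 08 fc bc) = 03 d8; tag = H(6b 26 2b 6c 34 39 25 03 d8) = 0295 ← matches
m3: inner = H(01 4c 41 06 5e 53 4f 3c 49 57 ae) = 03 1e; tag = H(6b 26 2b 6c 34 39 25 03 1e) = 01db

2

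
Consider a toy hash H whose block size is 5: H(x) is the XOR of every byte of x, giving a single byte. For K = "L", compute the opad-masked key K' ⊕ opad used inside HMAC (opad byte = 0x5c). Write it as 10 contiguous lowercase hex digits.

Key "L" = 4c is 1 byte ≤ B = 5; zero-pad to 5 bytes: K' = 4c 00 00 00 00.
XOR each byte with 0x5c: 4c⊕5c=10, 00⊕5c=5c, 00⊕5c=5c, 00⊕5c=5c, 00⊕5c=5c.

105c5c5c5c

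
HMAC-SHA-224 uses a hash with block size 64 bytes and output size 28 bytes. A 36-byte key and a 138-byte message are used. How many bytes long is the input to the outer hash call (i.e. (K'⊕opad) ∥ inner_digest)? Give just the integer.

Key is 36 ≤ 64 bytes, zero-padded: |K'| = 64.
Outer input = (K'⊕opad) ∥ H(inner) → 64 + 28 = 92 bytes.

92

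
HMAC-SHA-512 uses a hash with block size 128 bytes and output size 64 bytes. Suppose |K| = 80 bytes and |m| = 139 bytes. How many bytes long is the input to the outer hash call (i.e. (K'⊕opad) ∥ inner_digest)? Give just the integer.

192

Key is 80 ≤ 128 bytes, zero-padded: |K'| = 128.
Outer input = (K'⊕opad) ∥ H(inner) → 128 + 64 = 192 bytes.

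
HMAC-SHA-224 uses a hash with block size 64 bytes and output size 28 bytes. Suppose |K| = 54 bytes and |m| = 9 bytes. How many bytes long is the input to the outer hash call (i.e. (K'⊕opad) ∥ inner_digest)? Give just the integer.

Key is 54 ≤ 64 bytes, zero-padded: |K'| = 64.
Outer input = (K'⊕opad) ∥ H(inner) → 64 + 28 = 92 bytes.

92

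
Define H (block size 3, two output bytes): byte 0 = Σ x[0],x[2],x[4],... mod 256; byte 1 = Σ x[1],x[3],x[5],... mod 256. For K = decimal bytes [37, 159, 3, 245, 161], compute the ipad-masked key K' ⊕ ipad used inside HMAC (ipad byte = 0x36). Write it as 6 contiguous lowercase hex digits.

Key decimal bytes [37, 159, 3, 245, 161] = 25 9f 03 f5 a1 is 5 bytes > B = 3, so hash it first: H(key) = c9 94, then zero-pad to 3 bytes: K' = c9 94 00.
XOR each byte with 0x36: c9⊕36=ff, 94⊕36=a2, 00⊕36=36.

ffa236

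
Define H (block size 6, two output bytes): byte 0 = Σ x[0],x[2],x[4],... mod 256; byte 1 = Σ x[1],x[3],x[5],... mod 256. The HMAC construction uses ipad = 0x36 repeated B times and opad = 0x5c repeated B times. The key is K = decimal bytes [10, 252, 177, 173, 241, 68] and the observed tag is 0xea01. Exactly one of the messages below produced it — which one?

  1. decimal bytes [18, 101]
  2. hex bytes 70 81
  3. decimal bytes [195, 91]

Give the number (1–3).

Key decimal bytes [10, 252, 177, 173, 241, 68] = 0a fc b1 ad f1 44 is exactly B = 6 bytes: K' = 0a fc b1 ad f1 44.
K' ⊕ ipad = 3c ca 87 9b c7 72; K' ⊕ opad = 56 a0 ed f1 ad 18.
m1: inner = H(3c ca 87 9b c7 72 12 65) = 9c 3c; tag = H(56 a0 ed f1 ad 18 9c 3c) = 8ce5
m2: inner = H(3c ca 87 9b c7 72 70 81) = fa 58; tag = H(56 a0 ed f1 ad 18 fa 58) = ea01 ← matches
m3: inner = H(3c ca 87 9b c7 72 c3 5b) = 4d 32; tag = H(56 a0 ed f1 ad 18 4d 32) = 3ddb

2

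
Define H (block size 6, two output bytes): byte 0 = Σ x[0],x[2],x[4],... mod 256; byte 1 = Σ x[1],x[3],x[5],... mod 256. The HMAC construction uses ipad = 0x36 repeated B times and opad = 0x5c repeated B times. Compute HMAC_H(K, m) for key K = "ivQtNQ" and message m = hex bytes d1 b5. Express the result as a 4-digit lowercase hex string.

Key "ivQtNQ" = 69 76 51 74 4e 51 is exactly B = 6 bytes: K' = 69 76 51 74 4e 51.
K' ⊕ ipad = 5f 40 67 42 78 67.  K' ⊕ opad = 35 2a 0d 28 12 0d.
Inner input = (K'⊕ipad) ∥ m = 5f 40 67 42 78 67 ∥ d1 b5.
Inner hash: even-index sum = 527 mod 256 = 15; odd-index sum = 414 mod 256 = 158 → 0f 9e.
Outer input = (K'⊕opad) ∥ inner = 35 2a 0d 28 12 0d ∥ 0f 9e.
Outer hash (tag): even-index sum = 99 mod 256 = 99; odd-index sum = 253 mod 256 = 253 → 63 fd.

63fd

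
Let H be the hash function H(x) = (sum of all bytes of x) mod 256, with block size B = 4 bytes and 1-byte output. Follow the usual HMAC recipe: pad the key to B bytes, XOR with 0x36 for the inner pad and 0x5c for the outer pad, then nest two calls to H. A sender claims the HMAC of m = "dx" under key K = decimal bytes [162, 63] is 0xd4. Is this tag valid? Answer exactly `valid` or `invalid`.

invalid

Key decimal bytes [162, 63] = a2 3f is 2 bytes ≤ B = 4; zero-pad to 4 bytes: K' = a2 3f 00 00.
K' ⊕ ipad = 94 09 36 36; K' ⊕ opad = fe 63 5c 5c.
Inner hash: sum = 148+9+54+54+100+120 = 485; mod 256 = 229 → e5.
Outer hash (recomputed tag): sum = 254+99+92+92+229 = 766; mod 256 = 254 → fe.
Recomputed tag = fe; claimed = d4 → mismatch.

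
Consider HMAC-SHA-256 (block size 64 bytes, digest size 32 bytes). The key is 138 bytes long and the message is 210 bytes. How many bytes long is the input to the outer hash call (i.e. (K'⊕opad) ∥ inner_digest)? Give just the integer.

96

Key is 138 > 64 bytes, so it is hashed to 32 bytes then zero-padded to 64: |K'| = 64.
Outer input = (K'⊕opad) ∥ H(inner) → 64 + 32 = 96 bytes.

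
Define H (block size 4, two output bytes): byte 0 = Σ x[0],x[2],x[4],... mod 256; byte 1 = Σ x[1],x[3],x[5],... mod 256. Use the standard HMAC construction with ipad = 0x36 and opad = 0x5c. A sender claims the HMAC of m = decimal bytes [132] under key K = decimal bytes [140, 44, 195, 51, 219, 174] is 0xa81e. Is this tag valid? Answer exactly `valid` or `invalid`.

valid

Key decimal bytes [140, 44, 195, 51, 219, 174] = 8c 2c c3 33 db ae is 6 bytes > B = 4, so hash it first: H(key) = 2a 0d, then zero-pad to 4 bytes: K' = 2a 0d 00 00.
K' ⊕ ipad = 1c 3b 36 36; K' ⊕ opad = 76 51 5c 5c.
Inner hash: even-index sum = 214 mod 256 = 214; odd-index sum = 113 mod 256 = 113 → d6 71.
Outer hash (recomputed tag): even-index sum = 424 mod 256 = 168; odd-index sum = 286 mod 256 = 30 → a8 1e.
Recomputed tag = a81e; claimed = a81e → match.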